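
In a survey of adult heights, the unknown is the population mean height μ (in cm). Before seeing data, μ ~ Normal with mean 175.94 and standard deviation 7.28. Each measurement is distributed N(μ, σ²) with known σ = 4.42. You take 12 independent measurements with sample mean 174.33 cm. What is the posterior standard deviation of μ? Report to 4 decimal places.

For Normal data with known variance σ², a Normal(μ₀, σ₀²) prior on μ is conjugate. Posterior precision = 1/σ₀² + n/σ²; posterior mean is the precision-weighted average of μ₀ and x̄.
σ₀² = 7.28² = 52.9984, σ² = 4.42² = 19.5364; σ² + n·σ₀² = 19.5364 + 12·52.9984 = 655.5172.
Posterior precision = 1/σ₀² + n/σ² = 1/52.9984 + 12/19.5364 = (σ² + n·σ₀²)/(σ₀²σ²) = 655.5172/(52.9984·19.5364); posterior variance σₙ² = σ₀²σ²/(σ² + n·σ₀²) = 52.9984·19.5364/655.5172 = 1.579513.
Posterior SD = √σₙ² = √(52.9984·19.5364/655.5172) = 1.2568.

1.2568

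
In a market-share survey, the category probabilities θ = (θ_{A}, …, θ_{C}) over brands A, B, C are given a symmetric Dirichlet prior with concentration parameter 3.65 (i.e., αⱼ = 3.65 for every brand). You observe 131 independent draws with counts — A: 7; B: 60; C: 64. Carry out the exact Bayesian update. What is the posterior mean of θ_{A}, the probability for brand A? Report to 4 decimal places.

0.0750

The Dirichlet prior is conjugate to the Multinomial likelihood: each posterior αⱼ = prior αⱼ + observed count nⱼ.
Posterior concentration: (10.65, 63.65, 67.65), total = 141.95.
E[θ_{A}|data] = α_{A}/Σα = 10.65/141.95 = 0.0750.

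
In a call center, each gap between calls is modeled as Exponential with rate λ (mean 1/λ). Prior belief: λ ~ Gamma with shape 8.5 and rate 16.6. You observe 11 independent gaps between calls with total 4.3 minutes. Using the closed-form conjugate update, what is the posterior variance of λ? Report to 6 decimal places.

With a Gamma(shape α, rate β) prior on the exponential rate λ, the posterior after n observations with total T = Σxᵢ is Gamma(α+n, β+T).
Posterior: Gamma(8.5+11, 16.6+4.3) = Gamma(19.5, 20.9).
Var = α/β² = 0.044642.

0.044642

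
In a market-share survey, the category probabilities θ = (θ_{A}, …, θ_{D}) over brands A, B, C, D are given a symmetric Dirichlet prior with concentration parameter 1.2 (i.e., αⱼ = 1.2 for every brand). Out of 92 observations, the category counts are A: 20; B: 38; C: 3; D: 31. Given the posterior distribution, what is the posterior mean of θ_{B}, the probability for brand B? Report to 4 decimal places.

The Dirichlet prior is conjugate to the Multinomial likelihood: each posterior αⱼ = prior αⱼ + observed count nⱼ.
Posterior concentration: (21.2, 39.2, 4.2, 32.2), total = 96.8.
E[θ_{B}|data] = α_{B}/Σα = 39.2/96.8 = 0.4050.

0.4050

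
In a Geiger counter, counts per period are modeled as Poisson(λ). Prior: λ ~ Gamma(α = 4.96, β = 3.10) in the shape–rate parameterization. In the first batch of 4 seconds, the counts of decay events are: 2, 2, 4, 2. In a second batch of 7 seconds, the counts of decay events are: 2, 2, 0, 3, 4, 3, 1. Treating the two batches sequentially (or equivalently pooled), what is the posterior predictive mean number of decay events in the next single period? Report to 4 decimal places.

With a Gamma(shape α, rate β) prior, the Poisson likelihood is conjugate: the posterior is Gamma(α + ΣXᵢ, β + n).
Batch 1: sum of counts S = 10 over n = 4 seconds.
After batch 1: Gamma(α+S, β+n) = Gamma(4.96+10, 3.10+4) = Gamma(14.96, 7.10).
Batch 2: sum of counts S = 15 over n = 7 seconds.
After batch 2: Gamma(α+S, β+n) = Gamma(14.96+15, 7.10+7) = Gamma(29.96, 14.10).
The predictive distribution for one future period is NegBinom with mean α/β = 2.1248.

2.1248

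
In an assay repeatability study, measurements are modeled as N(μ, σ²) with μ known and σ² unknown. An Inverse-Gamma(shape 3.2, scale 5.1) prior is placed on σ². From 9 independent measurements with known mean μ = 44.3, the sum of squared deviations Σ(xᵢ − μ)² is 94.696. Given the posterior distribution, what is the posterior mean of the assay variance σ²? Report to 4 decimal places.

7.8281

With known mean μ and an Inverse-Gamma(α, β) prior on σ², the Normal likelihood is conjugate: posterior is Inv-Gamma(α + n/2, β + Σ(xᵢ−μ)²/2).
Posterior: Inv-Gamma(3.2 + 9/2, 5.1 + 94.696/2) = Inv-Gamma(7.70, 52.4480).
E[σ²|data] = β/(α−1) = 52.4480/6.70 = 7.8281.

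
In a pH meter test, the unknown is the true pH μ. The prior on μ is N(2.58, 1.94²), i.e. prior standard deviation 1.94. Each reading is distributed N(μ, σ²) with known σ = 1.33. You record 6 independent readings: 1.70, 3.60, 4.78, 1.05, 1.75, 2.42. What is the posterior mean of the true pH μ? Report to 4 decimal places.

2.5522

For Normal data with known variance σ², a Normal(μ₀, σ₀²) prior on μ is conjugate. Posterior precision = 1/σ₀² + n/σ²; posterior mean is the precision-weighted average of μ₀ and x̄.
Σxᵢ = 1.70 + 3.60 + 4.78 + 1.05 + 1.75 + 2.42 = 15.3, so n·x̄ = 15.3.
σ₀² = 1.94² = 3.7636, σ² = 1.33² = 1.7689; σ² + n·σ₀² = 1.7689 + 6·3.7636 = 24.3505.
Posterior mean = (μ₀/σ₀² + n·x̄/σ²)/(1/σ₀² + n/σ²) = (σ²·μ₀ + σ₀²·n·x̄)/(σ² + n·σ₀²) = (1.7689·2.58 + 3.7636·15.3)/24.3505 = 62.146842/24.3505 = 2.5522.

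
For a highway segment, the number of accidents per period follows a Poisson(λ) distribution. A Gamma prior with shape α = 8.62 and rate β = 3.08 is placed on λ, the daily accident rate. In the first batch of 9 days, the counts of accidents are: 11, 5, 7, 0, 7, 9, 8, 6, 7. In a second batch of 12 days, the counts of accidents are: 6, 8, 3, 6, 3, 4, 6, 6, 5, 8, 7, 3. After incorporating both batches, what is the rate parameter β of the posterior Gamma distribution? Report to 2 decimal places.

24.08

With a Gamma(shape α, rate β) prior, the Poisson likelihood is conjugate: the posterior is Gamma(α + ΣXᵢ, β + n).
Batch 1: sum of counts S = 60 over n = 9 days.
After batch 1: Gamma(α+S, β+n) = Gamma(8.62+60, 3.08+9) = Gamma(68.62, 12.08).
Batch 2: sum of counts S = 65 over n = 12 days.
After batch 2: Gamma(α+S, β+n) = Gamma(68.62+65, 12.08+12) = Gamma(133.62, 24.08).
Posterior β = 24.08.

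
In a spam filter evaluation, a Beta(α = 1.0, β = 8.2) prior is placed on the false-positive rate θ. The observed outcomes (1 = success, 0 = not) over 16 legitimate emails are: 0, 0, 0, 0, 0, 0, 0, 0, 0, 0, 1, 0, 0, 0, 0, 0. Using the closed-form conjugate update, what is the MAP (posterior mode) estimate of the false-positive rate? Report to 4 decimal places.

0.0431

The Beta prior is conjugate to a Binomial/Bernoulli likelihood; the update adds successes to α and failures to β.
Posterior: Beta(α+k, β+n−k) = Beta(1.0+1, 8.2+15) = Beta(2.0, 23.2).
Mode of Beta(a,b) for a,b>1 is (a−1)/(a+b−2) = 1.0/23.2 = 0.0431.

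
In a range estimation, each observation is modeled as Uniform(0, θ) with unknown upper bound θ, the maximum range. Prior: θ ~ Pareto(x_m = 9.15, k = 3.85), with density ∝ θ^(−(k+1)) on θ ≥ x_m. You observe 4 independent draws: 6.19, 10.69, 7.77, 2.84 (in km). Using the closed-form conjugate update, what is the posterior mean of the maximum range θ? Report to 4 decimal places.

A Pareto(scale x_m, shape k) prior on the upper bound θ of Uniform(0, θ) is conjugate: posterior is Pareto(max(x_m, max xᵢ), k + n).
Sample maximum = 10.69; prior scale x_m = 9.15 → posterior scale = max = 10.69.
Posterior shape = 3.85 + 4 = 7.85.
E[θ|data] = k·x_m/(k−1) = 7.85·10.69/6.85 = 12.2506.

12.2506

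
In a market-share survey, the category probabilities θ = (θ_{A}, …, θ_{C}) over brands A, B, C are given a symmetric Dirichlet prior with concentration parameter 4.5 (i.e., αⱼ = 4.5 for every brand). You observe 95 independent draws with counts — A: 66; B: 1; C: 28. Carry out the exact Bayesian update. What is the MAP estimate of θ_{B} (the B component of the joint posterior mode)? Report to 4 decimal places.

The Dirichlet prior is conjugate to the Multinomial likelihood: each posterior αⱼ = prior αⱼ + observed count nⱼ.
Posterior concentration: (70.5, 5.5, 32.5), total = 108.5.
Joint mode component: (α_{B}−1)/(Σα−K) = 4.5/105.5 = 0.0427.

0.0427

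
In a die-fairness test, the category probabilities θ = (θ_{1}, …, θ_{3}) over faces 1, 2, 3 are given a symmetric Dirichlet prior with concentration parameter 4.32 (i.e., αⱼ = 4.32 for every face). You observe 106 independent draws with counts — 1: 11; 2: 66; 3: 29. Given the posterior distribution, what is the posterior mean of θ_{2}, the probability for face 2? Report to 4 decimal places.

The Dirichlet prior is conjugate to the Multinomial likelihood: each posterior αⱼ = prior αⱼ + observed count nⱼ.
Posterior concentration: (15.32, 70.32, 33.32), total = 118.96.
E[θ_{2}|data] = α_{2}/Σα = 70.32/118.96 = 0.5911.

0.5911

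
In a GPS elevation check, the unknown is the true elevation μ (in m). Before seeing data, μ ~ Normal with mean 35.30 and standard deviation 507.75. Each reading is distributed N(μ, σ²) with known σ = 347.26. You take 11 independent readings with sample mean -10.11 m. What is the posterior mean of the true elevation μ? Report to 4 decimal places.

For Normal data with known variance σ², a Normal(μ₀, σ₀²) prior on μ is conjugate. Posterior precision = 1/σ₀² + n/σ²; posterior mean is the precision-weighted average of μ₀ and x̄.
n·x̄ = 11·(-10.11) = -111.21.
σ₀² = 507.75² = 257810.0625, σ² = 347.26² = 120589.5076; σ² + n·σ₀² = 120589.5076 + 11·257810.0625 = 2956500.1951.
Posterior mean = (μ₀/σ₀² + n·x̄/σ²)/(1/σ₀² + n/σ²) = (σ²·μ₀ + σ₀²·n·x̄)/(σ² + n·σ₀²) = (120589.5076·35.30 + 257810.0625·(-111.21))/2956500.1951 = -24414247.432345/2956500.1951 = -8.2578.

-8.2578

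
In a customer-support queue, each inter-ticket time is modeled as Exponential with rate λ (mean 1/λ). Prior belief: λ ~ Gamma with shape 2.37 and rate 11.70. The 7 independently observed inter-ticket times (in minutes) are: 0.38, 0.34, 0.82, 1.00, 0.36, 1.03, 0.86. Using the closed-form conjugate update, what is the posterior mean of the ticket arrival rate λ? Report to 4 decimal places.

With a Gamma(shape α, rate β) prior on the exponential rate λ, the posterior after n observations with total T = Σxᵢ is Gamma(α+n, β+T).
Sum of observations T = 4.79 minutes; n = 7.
Posterior: Gamma(2.37+7, 11.70+4.79) = Gamma(9.37, 16.49).
Posterior mean of λ = α/β = 9.37/16.49 = 0.5682.

0.5682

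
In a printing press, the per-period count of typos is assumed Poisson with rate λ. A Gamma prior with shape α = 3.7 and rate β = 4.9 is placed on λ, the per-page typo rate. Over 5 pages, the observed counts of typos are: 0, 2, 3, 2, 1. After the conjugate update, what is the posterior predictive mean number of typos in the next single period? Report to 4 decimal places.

With a Gamma(shape α, rate β) prior, the Poisson likelihood is conjugate: the posterior is Gamma(α + ΣXᵢ, β + n).
Sum of counts S = 8 over n = 5 pages.
Posterior: Gamma(α+S, β+n) = Gamma(3.7+8, 4.9+5) = Gamma(11.7, 9.9).
The predictive distribution for one future period is NegBinom with mean α/β = 1.1818.

1.1818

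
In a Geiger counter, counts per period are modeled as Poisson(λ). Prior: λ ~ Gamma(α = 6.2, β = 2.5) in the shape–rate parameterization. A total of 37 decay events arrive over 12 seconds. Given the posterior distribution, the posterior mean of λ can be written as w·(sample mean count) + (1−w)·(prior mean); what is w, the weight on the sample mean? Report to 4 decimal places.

With a Gamma(shape α, rate β) prior, the Poisson likelihood is conjugate: the posterior is Gamma(α + ΣXᵢ, β + n).
Posterior mean = (α₀+S)/(β₀+n) = [n/(β₀+n)]·(S/n) + [β₀/(β₀+n)]·(α₀/β₀), so only n and β₀ enter the weight.
Weight on data w = n/(β₀+n) = 12/(2.5+12) = 12/14.5 = 0.8276.

0.8276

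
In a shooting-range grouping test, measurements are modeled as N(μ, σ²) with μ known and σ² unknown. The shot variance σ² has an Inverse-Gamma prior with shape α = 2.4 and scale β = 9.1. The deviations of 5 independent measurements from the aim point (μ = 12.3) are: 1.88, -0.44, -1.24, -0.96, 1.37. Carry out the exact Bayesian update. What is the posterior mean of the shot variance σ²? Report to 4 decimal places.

With known mean μ and an Inverse-Gamma(α, β) prior on σ², the Normal likelihood is conjugate: posterior is Inv-Gamma(α + n/2, β + Σ(xᵢ−μ)²/2).
Σ(xᵢ−μ)² = (1.88)² + (-0.44)² + (-1.24)² + (-0.96)² + (1.37)² = 8.0641.
Posterior: Inv-Gamma(2.4 + 5/2, 9.1 + 8.0641/2) = Inv-Gamma(4.90, 13.13205).
E[σ²|data] = β/(α−1) = 13.13205/3.90 = 3.3672.

3.3672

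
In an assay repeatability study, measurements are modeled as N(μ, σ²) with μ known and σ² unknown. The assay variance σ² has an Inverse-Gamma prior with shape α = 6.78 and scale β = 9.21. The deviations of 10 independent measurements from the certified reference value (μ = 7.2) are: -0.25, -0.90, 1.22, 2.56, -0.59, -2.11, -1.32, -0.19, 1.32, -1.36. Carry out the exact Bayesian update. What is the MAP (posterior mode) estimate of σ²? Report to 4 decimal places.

With known mean μ and an Inverse-Gamma(α, β) prior on σ², the Normal likelihood is conjugate: posterior is Inv-Gamma(α + n/2, β + Σ(xᵢ−μ)²/2).
Σ(xᵢ−μ)² = (-0.25)² + (-0.90)² + (1.22)² + (2.56)² + (-0.59)² + (-2.11)² + (-1.32)² + (-0.19)² + (1.32)² + (-1.36)² = 19.0852.
Posterior: Inv-Gamma(6.78 + 10/2, 9.21 + 19.0852/2) = Inv-Gamma(11.78, 18.75260).
Mode = β/(α+1) = 18.75260/12.78 = 1.4673.

1.4673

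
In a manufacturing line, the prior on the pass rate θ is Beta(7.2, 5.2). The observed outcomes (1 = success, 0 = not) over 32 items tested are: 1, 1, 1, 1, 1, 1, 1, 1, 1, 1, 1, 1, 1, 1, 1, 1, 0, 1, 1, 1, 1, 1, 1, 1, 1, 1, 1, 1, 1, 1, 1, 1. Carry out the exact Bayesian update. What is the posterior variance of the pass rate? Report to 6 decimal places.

0.002646

The Beta prior is conjugate to a Binomial/Bernoulli likelihood; the update adds successes to α and failures to β.
Posterior: Beta(α+k, β+n−k) = Beta(7.2+31, 5.2+1) = Beta(38.2, 6.2).
Var = αβ/((α+β)²(α+β+1)) = 38.2·6.2/(44.4²·45.4) = 0.002646.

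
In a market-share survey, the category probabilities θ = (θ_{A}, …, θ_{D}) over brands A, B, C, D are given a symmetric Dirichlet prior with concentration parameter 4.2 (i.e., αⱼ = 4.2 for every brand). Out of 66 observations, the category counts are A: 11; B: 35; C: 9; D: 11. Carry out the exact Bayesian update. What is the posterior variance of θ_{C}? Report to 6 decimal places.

0.001599

The Dirichlet prior is conjugate to the Multinomial likelihood: each posterior αⱼ = prior αⱼ + observed count nⱼ.
Posterior concentration: (15.2, 39.2, 13.2, 15.2), total = 82.8.
Var[θ_j] = α_j(Σα−α_j)/((Σα)²(Σα+1)) = 13.2·69.6/(82.8²·83.8) = 0.001599.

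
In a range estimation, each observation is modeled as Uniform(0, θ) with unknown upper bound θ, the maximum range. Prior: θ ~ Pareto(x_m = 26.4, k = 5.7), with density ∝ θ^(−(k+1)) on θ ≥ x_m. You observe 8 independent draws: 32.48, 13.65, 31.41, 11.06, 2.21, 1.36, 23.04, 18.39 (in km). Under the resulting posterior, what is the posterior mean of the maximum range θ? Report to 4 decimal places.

35.0375

A Pareto(scale x_m, shape k) prior on the upper bound θ of Uniform(0, θ) is conjugate: posterior is Pareto(max(x_m, max xᵢ), k + n).
Sample maximum = 32.48; prior scale x_m = 26.4 → posterior scale = max = 32.48.
Posterior shape = 5.7 + 8 = 13.7.
E[θ|data] = k·x_m/(k−1) = 13.7·32.48/12.7 = 35.0375.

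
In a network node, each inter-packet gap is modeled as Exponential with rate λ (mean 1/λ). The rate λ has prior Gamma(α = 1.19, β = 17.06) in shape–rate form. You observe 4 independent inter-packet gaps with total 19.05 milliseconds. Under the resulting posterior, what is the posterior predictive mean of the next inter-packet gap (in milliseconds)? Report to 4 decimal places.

With a Gamma(shape α, rate β) prior on the exponential rate λ, the posterior after n observations with total T = Σxᵢ is Gamma(α+n, β+T).
Posterior: Gamma(1.19+4, 17.06+19.05) = Gamma(5.19, 36.11).
The predictive distribution for the next observation is Lomax; its mean is β/(α−1) = 36.11/4.19 = 8.6181.

8.6181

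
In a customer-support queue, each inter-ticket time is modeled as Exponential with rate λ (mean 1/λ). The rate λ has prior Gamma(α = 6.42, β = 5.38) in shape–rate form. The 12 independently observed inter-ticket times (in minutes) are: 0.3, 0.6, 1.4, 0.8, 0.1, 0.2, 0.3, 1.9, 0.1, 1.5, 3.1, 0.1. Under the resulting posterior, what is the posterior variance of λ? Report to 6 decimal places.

With a Gamma(shape α, rate β) prior on the exponential rate λ, the posterior after n observations with total T = Σxᵢ is Gamma(α+n, β+T).
Sum of observations T = 10.4 minutes; n = 12.
Posterior: Gamma(6.42+12, 5.38+10.4) = Gamma(18.42, 15.78).
Var = α/β² = 0.073973.

0.073973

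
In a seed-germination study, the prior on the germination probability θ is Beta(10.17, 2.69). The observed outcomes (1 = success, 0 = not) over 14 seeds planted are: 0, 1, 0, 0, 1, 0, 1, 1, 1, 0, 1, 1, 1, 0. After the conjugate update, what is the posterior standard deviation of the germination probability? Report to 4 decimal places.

0.0886

The Beta prior is conjugate to a Binomial/Bernoulli likelihood; the update adds successes to α and failures to β.
Posterior: Beta(α+k, β+n−k) = Beta(10.17+8, 2.69+6) = Beta(18.17, 8.69).
Var = αβ/((α+β)²(α+β+1)) = 18.17·8.69/(26.86²·27.86) = 0.00785564; SD = √0.00785564 = 0.0886.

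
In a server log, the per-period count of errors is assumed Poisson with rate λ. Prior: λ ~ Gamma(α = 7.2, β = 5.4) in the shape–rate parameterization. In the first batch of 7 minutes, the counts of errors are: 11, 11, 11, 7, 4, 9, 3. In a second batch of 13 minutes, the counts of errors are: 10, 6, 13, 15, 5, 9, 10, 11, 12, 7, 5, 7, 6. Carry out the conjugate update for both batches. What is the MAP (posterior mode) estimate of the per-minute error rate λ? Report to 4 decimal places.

With a Gamma(shape α, rate β) prior, the Poisson likelihood is conjugate: the posterior is Gamma(α + ΣXᵢ, β + n).
Batch 1: sum of counts S = 56 over n = 7 minutes.
After batch 1: Gamma(α+S, β+n) = Gamma(7.2+56, 5.4+7) = Gamma(63.2, 12.4).
Batch 2: sum of counts S = 116 over n = 13 minutes.
After batch 2: Gamma(α+S, β+n) = Gamma(63.2+116, 12.4+13) = Gamma(179.2, 25.4).
Mode of Gamma(α,β) for α≥1 is (α−1)/β = 178.2/25.4 = 7.0157.

7.0157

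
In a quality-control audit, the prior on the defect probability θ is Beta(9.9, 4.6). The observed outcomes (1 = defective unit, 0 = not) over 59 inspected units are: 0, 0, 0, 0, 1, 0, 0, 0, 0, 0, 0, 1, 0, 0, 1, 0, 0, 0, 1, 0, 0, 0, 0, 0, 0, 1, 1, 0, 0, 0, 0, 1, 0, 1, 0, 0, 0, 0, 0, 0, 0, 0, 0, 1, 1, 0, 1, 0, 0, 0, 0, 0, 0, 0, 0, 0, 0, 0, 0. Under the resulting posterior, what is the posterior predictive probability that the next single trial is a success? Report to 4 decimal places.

The Beta prior is conjugate to a Binomial/Bernoulli likelihood; the update adds successes to α and failures to β.
Posterior: Beta(α+k, β+n−k) = Beta(9.9+11, 4.6+48) = Beta(20.9, 52.6).
For a single future Bernoulli trial, P(success | data) = α/(α+β) = 0.2844.

0.2844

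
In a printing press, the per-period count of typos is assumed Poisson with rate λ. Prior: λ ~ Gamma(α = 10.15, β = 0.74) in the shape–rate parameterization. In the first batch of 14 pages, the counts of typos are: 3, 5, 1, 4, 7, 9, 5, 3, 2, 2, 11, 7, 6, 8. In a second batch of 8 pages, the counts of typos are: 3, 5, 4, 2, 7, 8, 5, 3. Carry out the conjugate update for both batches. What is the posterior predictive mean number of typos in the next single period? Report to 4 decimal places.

With a Gamma(shape α, rate β) prior, the Poisson likelihood is conjugate: the posterior is Gamma(α + ΣXᵢ, β + n).
Batch 1: sum of counts S = 73 over n = 14 pages.
After batch 1: Gamma(α+S, β+n) = Gamma(10.15+73, 0.74+14) = Gamma(83.15, 14.74).
Batch 2: sum of counts S = 37 over n = 8 pages.
After batch 2: Gamma(α+S, β+n) = Gamma(83.15+37, 14.74+8) = Gamma(120.15, 22.74).
The predictive distribution for one future period is NegBinom with mean α/β = 5.2836.

5.2836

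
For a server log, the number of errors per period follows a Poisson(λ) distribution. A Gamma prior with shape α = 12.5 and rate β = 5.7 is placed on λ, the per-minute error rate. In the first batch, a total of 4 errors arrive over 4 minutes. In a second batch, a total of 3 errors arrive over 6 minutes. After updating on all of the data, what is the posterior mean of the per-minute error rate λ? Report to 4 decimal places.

With a Gamma(shape α, rate β) prior, the Poisson likelihood is conjugate: the posterior is Gamma(α + ΣXᵢ, β + n).
After batch 1: Gamma(α+S, β+n) = Gamma(12.5+4, 5.7+4) = Gamma(16.5, 9.7).
After batch 2: Gamma(α+S, β+n) = Gamma(16.5+3, 9.7+6) = Gamma(19.5, 15.7).
Posterior mean = α/β = 19.5/15.7 = 1.2420.

1.2420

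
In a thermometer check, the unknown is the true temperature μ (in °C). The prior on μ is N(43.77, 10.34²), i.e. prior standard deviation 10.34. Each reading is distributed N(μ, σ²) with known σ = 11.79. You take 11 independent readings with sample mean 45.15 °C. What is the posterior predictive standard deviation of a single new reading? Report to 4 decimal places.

For Normal data with known variance σ², a Normal(μ₀, σ₀²) prior on μ is conjugate. Posterior precision = 1/σ₀² + n/σ²; posterior mean is the precision-weighted average of μ₀ and x̄.
σ₀² = 10.34² = 106.9156, σ² = 11.79² = 139.0041; σ² + n·σ₀² = 139.0041 + 11·106.9156 = 1315.0757.
Posterior precision = 1/σ₀² + n/σ² = 1/106.9156 + 11/139.0041 = (σ² + n·σ₀²)/(σ₀²σ²) = 1315.0757/(106.9156·139.0041); posterior variance σₙ² = σ₀²σ²/(σ² + n·σ₀²) = 106.9156·139.0041/1315.0757 = 11.301028.
Predictive variance for one new observation = σₙ² + σ² = 106.9156·139.0041/1315.0757 + 139.0041 = σ²·(σ₀² + 1315.0757)/1315.0757 = 139.0041·1421.9913/1315.0757 = 150.305128; SD = √(139.0041·1421.9913/1315.0757) = 12.2599.

12.2599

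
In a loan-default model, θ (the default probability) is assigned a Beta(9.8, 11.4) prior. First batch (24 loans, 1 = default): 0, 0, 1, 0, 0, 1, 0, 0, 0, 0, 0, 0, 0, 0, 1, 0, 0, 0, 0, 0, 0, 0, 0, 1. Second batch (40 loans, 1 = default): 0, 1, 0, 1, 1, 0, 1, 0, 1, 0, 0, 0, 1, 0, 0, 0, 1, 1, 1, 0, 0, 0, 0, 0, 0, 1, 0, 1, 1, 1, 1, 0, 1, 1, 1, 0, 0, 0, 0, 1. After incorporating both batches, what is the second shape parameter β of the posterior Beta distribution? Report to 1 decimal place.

53.4

The Beta prior is conjugate to a Binomial/Bernoulli likelihood; the update adds successes to α and failures to β.
After batch 1: Beta(9.8+4, 11.4+20) = Beta(13.8, 31.4).
After batch 2: Beta(13.8+18, 31.4+22) = Beta(31.8, 53.4).
Posterior β = 53.4.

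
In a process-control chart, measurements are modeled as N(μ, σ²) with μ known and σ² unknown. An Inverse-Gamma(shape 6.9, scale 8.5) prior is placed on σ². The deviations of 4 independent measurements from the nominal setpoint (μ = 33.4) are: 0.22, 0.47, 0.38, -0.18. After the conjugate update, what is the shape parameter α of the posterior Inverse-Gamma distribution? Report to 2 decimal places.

With known mean μ and an Inverse-Gamma(α, β) prior on σ², the Normal likelihood is conjugate: posterior is Inv-Gamma(α + n/2, β + Σ(xᵢ−μ)²/2).
Σ(xᵢ−μ)² = (0.22)² + (0.47)² + (0.38)² + (-0.18)² = 0.4461.
Posterior: Inv-Gamma(6.9 + 4/2, 8.5 + 0.4461/2) = Inv-Gamma(8.90, 8.72305).
Posterior α = 8.90.

8.90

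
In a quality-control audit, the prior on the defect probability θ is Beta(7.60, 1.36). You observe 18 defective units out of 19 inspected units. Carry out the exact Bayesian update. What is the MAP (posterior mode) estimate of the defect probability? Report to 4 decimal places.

0.9476

The Beta prior is conjugate to a Binomial/Bernoulli likelihood; the update adds successes to α and failures to β.
Posterior: Beta(α+k, β+n−k) = Beta(7.60+18, 1.36+1) = Beta(25.60, 2.36).
Mode of Beta(a,b) for a,b>1 is (a−1)/(a+b−2) = 24.60/25.96 = 0.9476.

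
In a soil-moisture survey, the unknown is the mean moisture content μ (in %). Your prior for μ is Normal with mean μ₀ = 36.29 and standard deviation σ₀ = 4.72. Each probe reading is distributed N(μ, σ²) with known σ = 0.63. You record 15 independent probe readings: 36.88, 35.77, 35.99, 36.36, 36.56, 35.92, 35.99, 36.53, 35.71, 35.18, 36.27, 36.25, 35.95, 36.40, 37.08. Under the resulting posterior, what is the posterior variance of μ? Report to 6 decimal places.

0.026429

For Normal data with known variance σ², a Normal(μ₀, σ₀²) prior on μ is conjugate. Posterior precision = 1/σ₀² + n/σ²; posterior mean is the precision-weighted average of μ₀ and x̄.
σ₀² = 4.72² = 22.2784, σ² = 0.63² = 0.3969; σ² + n·σ₀² = 0.3969 + 15·22.2784 = 334.5729.
Posterior precision = 1/σ₀² + n/σ² = 1/22.2784 + 15/0.3969 = (σ² + n·σ₀²)/(σ₀²σ²) = 334.5729/(22.2784·0.3969); posterior variance σₙ² = σ₀²σ²/(σ² + n·σ₀²) = 22.2784·0.3969/334.5729 = 0.026429.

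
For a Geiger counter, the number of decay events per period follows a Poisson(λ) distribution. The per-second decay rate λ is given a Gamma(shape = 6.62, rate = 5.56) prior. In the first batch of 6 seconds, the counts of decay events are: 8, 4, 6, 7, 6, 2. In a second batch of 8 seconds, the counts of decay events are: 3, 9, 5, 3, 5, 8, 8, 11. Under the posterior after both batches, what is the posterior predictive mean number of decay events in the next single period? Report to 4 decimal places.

4.6840

With a Gamma(shape α, rate β) prior, the Poisson likelihood is conjugate: the posterior is Gamma(α + ΣXᵢ, β + n).
Batch 1: sum of counts S = 33 over n = 6 seconds.
After batch 1: Gamma(α+S, β+n) = Gamma(6.62+33, 5.56+6) = Gamma(39.62, 11.56).
Batch 2: sum of counts S = 52 over n = 8 seconds.
After batch 2: Gamma(α+S, β+n) = Gamma(39.62+52, 11.56+8) = Gamma(91.62, 19.56).
The predictive distribution for one future period is NegBinom with mean α/β = 4.6840.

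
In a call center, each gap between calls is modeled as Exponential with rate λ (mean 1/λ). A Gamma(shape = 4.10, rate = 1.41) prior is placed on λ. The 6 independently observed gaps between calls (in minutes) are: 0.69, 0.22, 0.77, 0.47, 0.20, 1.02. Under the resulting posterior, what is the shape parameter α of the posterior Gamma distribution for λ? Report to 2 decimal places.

10.10

With a Gamma(shape α, rate β) prior on the exponential rate λ, the posterior after n observations with total T = Σxᵢ is Gamma(α+n, β+T).
Sum of observations T = 3.37 minutes; n = 6.
Posterior: Gamma(4.10+6, 1.41+3.37) = Gamma(10.10, 4.78).
Posterior α = 10.10.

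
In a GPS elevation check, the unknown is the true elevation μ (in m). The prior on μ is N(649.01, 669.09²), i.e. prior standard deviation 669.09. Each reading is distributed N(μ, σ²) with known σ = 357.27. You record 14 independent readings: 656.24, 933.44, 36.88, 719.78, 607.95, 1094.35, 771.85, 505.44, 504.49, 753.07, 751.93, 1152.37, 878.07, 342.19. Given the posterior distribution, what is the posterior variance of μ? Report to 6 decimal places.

For Normal data with known variance σ², a Normal(μ₀, σ₀²) prior on μ is conjugate. Posterior precision = 1/σ₀² + n/σ²; posterior mean is the precision-weighted average of μ₀ and x̄.
σ₀² = 669.09² = 447681.4281, σ² = 357.27² = 127641.8529; σ² + n·σ₀² = 127641.8529 + 14·447681.4281 = 6395181.8463.
Posterior precision = 1/σ₀² + n/σ² = 1/447681.4281 + 14/127641.8529 = (σ² + n·σ₀²)/(σ₀²σ²) = 6395181.8463/(447681.4281·127641.8529); posterior variance σₙ² = σ₀²σ²/(σ² + n·σ₀²) = 447681.4281·127641.8529/6395181.8463 = 8935.302915.

8935.302915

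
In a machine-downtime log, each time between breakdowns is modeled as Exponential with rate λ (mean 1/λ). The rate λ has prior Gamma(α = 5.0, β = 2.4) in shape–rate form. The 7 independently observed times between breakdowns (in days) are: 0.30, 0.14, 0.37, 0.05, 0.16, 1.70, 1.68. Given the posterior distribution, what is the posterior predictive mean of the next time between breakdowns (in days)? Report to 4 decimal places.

0.6182

With a Gamma(shape α, rate β) prior on the exponential rate λ, the posterior after n observations with total T = Σxᵢ is Gamma(α+n, β+T).
Sum of observations T = 4.40 days; n = 7.
Posterior: Gamma(5.0+7, 2.4+4.40) = Gamma(12.0, 6.80).
The predictive distribution for the next observation is Lomax; its mean is β/(α−1) = 6.80/11.0 = 0.6182.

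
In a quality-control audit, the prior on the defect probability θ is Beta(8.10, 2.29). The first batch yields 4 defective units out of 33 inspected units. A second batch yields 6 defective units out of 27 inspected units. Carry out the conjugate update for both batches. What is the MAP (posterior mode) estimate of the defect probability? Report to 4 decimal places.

The Beta prior is conjugate to a Binomial/Bernoulli likelihood; the update adds successes to α and failures to β.
After batch 1: Beta(8.10+4, 2.29+29) = Beta(12.10, 31.29).
After batch 2: Beta(12.10+6, 31.29+21) = Beta(18.10, 52.29).
Mode of Beta(a,b) for a,b>1 is (a−1)/(a+b−2) = 17.10/68.39 = 0.2500.

0.2500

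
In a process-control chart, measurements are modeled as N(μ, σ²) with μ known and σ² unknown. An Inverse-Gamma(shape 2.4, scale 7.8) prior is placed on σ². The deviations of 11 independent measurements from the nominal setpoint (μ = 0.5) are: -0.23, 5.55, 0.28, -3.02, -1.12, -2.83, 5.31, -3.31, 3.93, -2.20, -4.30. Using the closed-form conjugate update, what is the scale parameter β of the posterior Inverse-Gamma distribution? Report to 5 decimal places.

With known mean μ and an Inverse-Gamma(α, β) prior on σ², the Normal likelihood is conjugate: posterior is Inv-Gamma(α + n/2, β + Σ(xᵢ−μ)²/2).
Σ(xᵢ−μ)² = (-0.23)² + (5.55)² + (0.28)² + (-3.02)² + (-1.12)² + (-2.83)² + (5.31)² + (-3.31)² + (3.93)² + (-2.20)² + (-4.30)² = 127.2446.
Posterior: Inv-Gamma(2.4 + 11/2, 7.8 + 127.2446/2) = Inv-Gamma(7.90, 71.42230).
Posterior β = 71.42230.

71.42230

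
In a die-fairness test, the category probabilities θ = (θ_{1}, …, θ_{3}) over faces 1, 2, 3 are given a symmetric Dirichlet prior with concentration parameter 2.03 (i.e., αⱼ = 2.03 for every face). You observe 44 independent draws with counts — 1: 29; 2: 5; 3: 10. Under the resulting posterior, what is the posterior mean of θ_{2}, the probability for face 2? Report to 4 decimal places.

0.1403

The Dirichlet prior is conjugate to the Multinomial likelihood: each posterior αⱼ = prior αⱼ + observed count nⱼ.
Posterior concentration: (31.03, 7.03, 12.03), total = 50.09.
E[θ_{2}|data] = α_{2}/Σα = 7.03/50.09 = 0.1403.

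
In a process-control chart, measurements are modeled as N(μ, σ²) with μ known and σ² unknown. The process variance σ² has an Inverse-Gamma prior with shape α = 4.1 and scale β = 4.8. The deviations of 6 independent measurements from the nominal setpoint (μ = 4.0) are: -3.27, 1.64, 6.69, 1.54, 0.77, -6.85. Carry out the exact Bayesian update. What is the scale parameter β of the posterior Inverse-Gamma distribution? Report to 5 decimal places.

With known mean μ and an Inverse-Gamma(α, β) prior on σ², the Normal likelihood is conjugate: posterior is Inv-Gamma(α + n/2, β + Σ(xᵢ−μ)²/2).
Σ(xᵢ−μ)² = (-3.27)² + (1.64)² + (6.69)² + (1.54)² + (0.77)² + (-6.85)² = 108.0256.
Posterior: Inv-Gamma(4.1 + 6/2, 4.8 + 108.0256/2) = Inv-Gamma(7.10, 58.81280).
Posterior β = 58.81280.

58.81280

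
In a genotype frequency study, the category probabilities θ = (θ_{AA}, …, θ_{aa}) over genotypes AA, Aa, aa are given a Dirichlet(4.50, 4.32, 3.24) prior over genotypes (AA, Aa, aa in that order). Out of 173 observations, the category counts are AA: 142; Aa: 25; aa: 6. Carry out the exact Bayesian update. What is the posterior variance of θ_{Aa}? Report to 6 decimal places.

0.000717

The Dirichlet prior is conjugate to the Multinomial likelihood: each posterior αⱼ = prior αⱼ + observed count nⱼ.
Posterior concentration: (146.50, 29.32, 9.24), total = 185.06.
Var[θ_j] = α_j(Σα−α_j)/((Σα)²(Σα+1)) = 29.32·155.74/(185.06²·186.06) = 0.000717.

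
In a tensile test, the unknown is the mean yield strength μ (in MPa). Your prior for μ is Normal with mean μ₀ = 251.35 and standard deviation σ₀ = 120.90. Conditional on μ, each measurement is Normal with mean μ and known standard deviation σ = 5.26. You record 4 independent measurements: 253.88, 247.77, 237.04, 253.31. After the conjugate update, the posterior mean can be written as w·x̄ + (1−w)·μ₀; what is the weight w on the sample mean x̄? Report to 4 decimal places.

0.9995

For Normal data with known variance σ², a Normal(μ₀, σ₀²) prior on μ is conjugate. Posterior precision = 1/σ₀² + n/σ²; posterior mean is the precision-weighted average of μ₀ and x̄.
σ₀² = 120.90² = 14616.81, σ² = 5.26² = 27.6676. Prior precision 1/σ₀² = 1/14616.81; data precision n/σ² = 4/27.6676.
w = (n/σ²)/(1/σ₀² + n/σ²) = n·σ₀²/(σ² + n·σ₀²) = 4·14616.81/(27.6676 + 4·14616.81) = 58467.24/58494.9076 = 0.9995.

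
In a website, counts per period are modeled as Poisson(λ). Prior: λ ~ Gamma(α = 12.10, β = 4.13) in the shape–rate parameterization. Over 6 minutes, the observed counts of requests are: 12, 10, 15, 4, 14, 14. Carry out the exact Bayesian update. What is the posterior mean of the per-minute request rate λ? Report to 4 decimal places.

8.0059

With a Gamma(shape α, rate β) prior, the Poisson likelihood is conjugate: the posterior is Gamma(α + ΣXᵢ, β + n).
Sum of counts S = 69 over n = 6 minutes.
Posterior: Gamma(α+S, β+n) = Gamma(12.10+69, 4.13+6) = Gamma(81.10, 10.13).
Posterior mean = α/β = 81.10/10.13 = 8.0059.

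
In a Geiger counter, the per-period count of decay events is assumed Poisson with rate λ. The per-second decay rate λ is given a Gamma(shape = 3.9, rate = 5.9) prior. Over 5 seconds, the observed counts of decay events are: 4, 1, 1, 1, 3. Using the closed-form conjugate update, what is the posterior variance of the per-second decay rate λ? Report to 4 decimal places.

0.1170

With a Gamma(shape α, rate β) prior, the Poisson likelihood is conjugate: the posterior is Gamma(α + ΣXᵢ, β + n).
Sum of counts S = 10 over n = 5 seconds.
Posterior: Gamma(α+S, β+n) = Gamma(3.9+10, 5.9+5) = Gamma(13.9, 10.9).
Var = α/β² = 13.9/10.9² = 0.1170.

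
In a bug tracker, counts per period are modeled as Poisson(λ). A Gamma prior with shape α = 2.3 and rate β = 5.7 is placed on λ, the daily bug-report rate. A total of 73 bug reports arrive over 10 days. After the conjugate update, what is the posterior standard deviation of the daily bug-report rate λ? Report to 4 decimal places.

0.5527

With a Gamma(shape α, rate β) prior, the Poisson likelihood is conjugate: the posterior is Gamma(α + ΣXᵢ, β + n).
Posterior: Gamma(α+S, β+n) = Gamma(2.3+73, 5.7+10) = Gamma(75.3, 15.7).
SD = √α/β = √75.3/15.7 = 0.5527.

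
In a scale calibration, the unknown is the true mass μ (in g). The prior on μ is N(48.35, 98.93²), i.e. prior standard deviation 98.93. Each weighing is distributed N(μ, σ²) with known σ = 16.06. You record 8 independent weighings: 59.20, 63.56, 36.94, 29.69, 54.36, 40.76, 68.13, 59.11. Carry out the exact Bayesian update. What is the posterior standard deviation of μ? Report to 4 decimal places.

For Normal data with known variance σ², a Normal(μ₀, σ₀²) prior on μ is conjugate. Posterior precision = 1/σ₀² + n/σ²; posterior mean is the precision-weighted average of μ₀ and x̄.
σ₀² = 98.93² = 9787.1449, σ² = 16.06² = 257.9236; σ² + n·σ₀² = 257.9236 + 8·9787.1449 = 78555.0828.
Posterior precision = 1/σ₀² + n/σ² = 1/9787.1449 + 8/257.9236 = (σ² + n·σ₀²)/(σ₀²σ²) = 78555.0828/(9787.1449·257.9236); posterior variance σₙ² = σ₀²σ²/(σ² + n·σ₀²) = 9787.1449·257.9236/78555.0828 = 32.134593.
Posterior SD = √σₙ² = √(9787.1449·257.9236/78555.0828) = 5.6687.

5.6687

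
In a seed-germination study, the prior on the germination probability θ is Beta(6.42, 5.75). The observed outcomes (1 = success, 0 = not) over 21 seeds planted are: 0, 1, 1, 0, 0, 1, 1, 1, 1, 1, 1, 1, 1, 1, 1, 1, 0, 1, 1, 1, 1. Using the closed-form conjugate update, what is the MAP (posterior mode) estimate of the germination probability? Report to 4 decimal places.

The Beta prior is conjugate to a Binomial/Bernoulli likelihood; the update adds successes to α and failures to β.
Posterior: Beta(α+k, β+n−k) = Beta(6.42+17, 5.75+4) = Beta(23.42, 9.75).
Mode of Beta(a,b) for a,b>1 is (a−1)/(a+b−2) = 22.42/31.17 = 0.7193.

0.7193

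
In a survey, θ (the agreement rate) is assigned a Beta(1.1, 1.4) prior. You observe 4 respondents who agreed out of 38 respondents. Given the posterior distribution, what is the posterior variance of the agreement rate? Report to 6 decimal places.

0.002652

The Beta prior is conjugate to a Binomial/Bernoulli likelihood; the update adds successes to α and failures to β.
Posterior: Beta(α+k, β+n−k) = Beta(1.1+4, 1.4+34) = Beta(5.1, 35.4).
Var = αβ/((α+β)²(α+β+1)) = 5.1·35.4/(40.5²·41.5) = 0.002652.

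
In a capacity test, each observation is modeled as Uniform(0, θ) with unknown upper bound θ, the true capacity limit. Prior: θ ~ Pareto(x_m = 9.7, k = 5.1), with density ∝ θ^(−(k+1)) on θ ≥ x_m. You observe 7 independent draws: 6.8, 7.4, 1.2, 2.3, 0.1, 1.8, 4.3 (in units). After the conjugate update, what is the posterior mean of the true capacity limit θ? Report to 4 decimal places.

10.5739

A Pareto(scale x_m, shape k) prior on the upper bound θ of Uniform(0, θ) is conjugate: posterior is Pareto(max(x_m, max xᵢ), k + n).
Sample maximum = 7.4; prior scale x_m = 9.7 → posterior scale = max = 9.7.
Posterior shape = 5.1 + 7 = 12.1.
E[θ|data] = k·x_m/(k−1) = 12.1·9.7/11.1 = 10.5739.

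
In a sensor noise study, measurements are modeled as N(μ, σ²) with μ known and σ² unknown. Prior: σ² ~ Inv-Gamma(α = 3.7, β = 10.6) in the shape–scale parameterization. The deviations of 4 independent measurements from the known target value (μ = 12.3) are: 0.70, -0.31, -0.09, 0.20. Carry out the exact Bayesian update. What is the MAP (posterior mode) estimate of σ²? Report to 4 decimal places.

With known mean μ and an Inverse-Gamma(α, β) prior on σ², the Normal likelihood is conjugate: posterior is Inv-Gamma(α + n/2, β + Σ(xᵢ−μ)²/2).
Σ(xᵢ−μ)² = (0.70)² + (-0.31)² + (-0.09)² + (0.20)² = 0.6342.
Posterior: Inv-Gamma(3.7 + 4/2, 10.6 + 0.6342/2) = Inv-Gamma(5.70, 10.91710).
Mode = β/(α+1) = 10.91710/6.70 = 1.6294.

1.6294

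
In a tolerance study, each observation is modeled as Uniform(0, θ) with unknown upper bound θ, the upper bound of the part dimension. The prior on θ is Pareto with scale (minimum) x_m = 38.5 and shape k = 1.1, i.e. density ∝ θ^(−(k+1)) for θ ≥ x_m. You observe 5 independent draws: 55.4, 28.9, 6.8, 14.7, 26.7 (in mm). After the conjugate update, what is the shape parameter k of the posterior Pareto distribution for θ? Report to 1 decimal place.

6.1

A Pareto(scale x_m, shape k) prior on the upper bound θ of Uniform(0, θ) is conjugate: posterior is Pareto(max(x_m, max xᵢ), k + n).
Sample maximum = 55.4; prior scale x_m = 38.5 → posterior scale = max = 55.4.
Posterior shape = 1.1 + 5 = 6.1.
Posterior shape k = 6.1.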